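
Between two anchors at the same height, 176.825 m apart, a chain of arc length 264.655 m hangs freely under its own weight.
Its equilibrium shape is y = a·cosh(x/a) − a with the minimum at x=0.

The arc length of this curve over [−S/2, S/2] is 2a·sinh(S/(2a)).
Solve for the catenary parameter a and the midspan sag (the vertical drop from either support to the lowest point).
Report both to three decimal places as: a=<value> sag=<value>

a=54.664 sag=88.510

seed: a₀ = √(S³/(24(L−S))) = √(176.825³/(24·87.830)) = 51.213969
iter 1: u=1.726336  f(a)=+1.406e+01  f'(a)=-4.567e+00  a ← 51.213969 − (+1.406e+01/-4.567e+00) = 54.291584
iter 2: u=1.628475  f(a)=+1.367e+00  f'(a)=-3.719e+00  a ← 54.291584 − (+1.367e+00/-3.719e+00) = 54.659119
iter 3: u=1.617525  f(a)=+1.599e-02  f'(a)=-3.632e+00  a ← 54.659119 − (+1.599e-02/-3.632e+00) = 54.663522
iter 4: u=1.617395  f(a)=+2.247e-06  f'(a)=-3.631e+00  a ← 54.663522 − (+2.247e-06/-3.631e+00) = 54.663523
iter 5: u=1.617395  f(a)=+1.137e-13  f'(a)=-3.631e+00  a ← 54.663523 − (+1.137e-13/-3.631e+00) = 54.663523
converged: |Δa| < 1e-12 after 5 iterations
sag = a·(cosh(S/(2a)) − 1) = 54.663523·(cosh(1.617395) − 1) = 88.510036
T_max/T_min = cosh(S/(2a)) = 2.619179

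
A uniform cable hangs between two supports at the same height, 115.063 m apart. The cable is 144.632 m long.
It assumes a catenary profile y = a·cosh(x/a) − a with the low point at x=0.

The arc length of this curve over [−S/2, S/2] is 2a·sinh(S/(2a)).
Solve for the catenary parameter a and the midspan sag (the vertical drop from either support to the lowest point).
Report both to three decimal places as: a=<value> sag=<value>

seed: a₀ = √(S³/(24(L−S))) = √(115.063³/(24·29.569)) = 46.331846
iter 1: u=1.241727  f(a)=+2.365e+00  f'(a)=-1.484e+00  a ← 46.331846 − (+2.365e+00/-1.484e+00) = 47.925197
iter 2: u=1.200444  f(a)=+1.275e-01  f'(a)=-1.328e+00  a ← 47.925197 − (+1.275e-01/-1.328e+00) = 48.021174
iter 3: u=1.198044  f(a)=+4.171e-04  f'(a)=-1.320e+00  a ← 48.021174 − (+4.171e-04/-1.320e+00) = 48.021490
iter 4: u=1.198037  f(a)=+4.497e-09  f'(a)=-1.320e+00  a ← 48.021490 − (+4.497e-09/-1.320e+00) = 48.021490
iter 5: u=1.198037  f(a)=+0.000e+00  f'(a)=-1.320e+00  a ← 48.021490 − (+0.000e+00/-1.320e+00) = 48.021490
converged: |Δa| < 1e-12 after 5 iterations
sag = a·(cosh(S/(2a)) − 1) = 48.021490·(cosh(1.198037) − 1) = 38.786732
T_max/T_min = cosh(S/(2a)) = 1.807695

a=48.021 sag=38.787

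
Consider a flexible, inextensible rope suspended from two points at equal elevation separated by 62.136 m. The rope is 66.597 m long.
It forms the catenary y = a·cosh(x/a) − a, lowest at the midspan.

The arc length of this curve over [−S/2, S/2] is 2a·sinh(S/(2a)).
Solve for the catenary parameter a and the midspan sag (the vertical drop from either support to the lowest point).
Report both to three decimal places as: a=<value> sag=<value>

a=47.838 sag=10.448

seed: a₀ = √(S³/(24(L−S))) = √(62.136³/(24·4.461)) = 47.336180
iter 1: u=0.656327  f(a)=+9.707e-02  f'(a)=-1.967e-01  a ← 47.336180 − (+9.707e-02/-1.967e-01) = 47.829623
iter 2: u=0.649556  f(a)=+1.539e-03  f'(a)=-1.905e-01  a ← 47.829623 − (+1.539e-03/-1.905e-01) = 47.837699
iter 3: u=0.649446  f(a)=+4.005e-07  f'(a)=-1.904e-01  a ← 47.837699 − (+4.005e-07/-1.904e-01) = 47.837701
iter 4: u=0.649446  f(a)=+2.842e-14  f'(a)=-1.904e-01  a ← 47.837701 − (+2.842e-14/-1.904e-01) = 47.837701
converged: |Δa| < 1e-12 after 4 iterations
sag = a·(cosh(S/(2a)) − 1) = 47.837701·(cosh(0.649446) − 1) = 10.448110
T_max/T_min = cosh(S/(2a)) = 1.218407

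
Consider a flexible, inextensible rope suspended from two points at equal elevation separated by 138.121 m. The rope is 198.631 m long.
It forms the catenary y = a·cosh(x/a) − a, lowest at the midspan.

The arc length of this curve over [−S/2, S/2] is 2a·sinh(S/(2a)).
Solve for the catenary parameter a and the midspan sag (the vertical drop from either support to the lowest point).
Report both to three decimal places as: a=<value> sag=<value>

seed: a₀ = √(S³/(24(L−S))) = √(138.121³/(24·60.510)) = 42.596153
iter 1: u=1.621285  f(a)=+8.469e+00  f'(a)=-3.662e+00  a ← 42.596153 − (+8.469e+00/-3.662e+00) = 44.909136
iter 2: u=1.537783  f(a)=+7.387e-01  f'(a)=-3.048e+00  a ← 44.909136 − (+7.387e-01/-3.048e+00) = 45.151487
iter 3: u=1.529529  f(a)=+6.808e-03  f'(a)=-2.992e+00  a ← 45.151487 − (+6.808e-03/-2.992e+00) = 45.153762
iter 4: u=1.529452  f(a)=+5.898e-07  f'(a)=-2.992e+00  a ← 45.153762 − (+5.898e-07/-2.992e+00) = 45.153762
iter 5: u=1.529452  f(a)=-2.842e-14  f'(a)=-2.992e+00  a ← 45.153762 − (-2.842e-14/-2.992e+00) = 45.153762
converged: |Δa| < 1e-12 after 5 iterations
sag = a·(cosh(S/(2a)) − 1) = 45.153762·(cosh(1.529452) − 1) = 63.944500
T_max/T_min = cosh(S/(2a)) = 2.416150

a=45.154 sag=63.945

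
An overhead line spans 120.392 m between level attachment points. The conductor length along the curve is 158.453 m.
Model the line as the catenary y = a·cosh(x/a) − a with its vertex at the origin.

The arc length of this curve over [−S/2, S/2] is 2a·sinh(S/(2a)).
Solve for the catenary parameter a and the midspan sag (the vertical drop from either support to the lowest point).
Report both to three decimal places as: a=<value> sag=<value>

a=45.645 sag=45.790

seed: a₀ = √(S³/(24(L−S))) = √(120.392³/(24·38.061)) = 43.706973
iter 1: u=1.377263  f(a)=+3.777e+00  f'(a)=-2.095e+00  a ← 43.706973 − (+3.777e+00/-2.095e+00) = 45.509770
iter 2: u=1.322705  f(a)=+2.463e-01  f'(a)=-1.830e+00  a ← 45.509770 − (+2.463e-01/-1.830e+00) = 45.644339
iter 3: u=1.318805  f(a)=+1.208e-03  f'(a)=-1.812e+00  a ← 45.644339 − (+1.208e-03/-1.812e+00) = 45.645005
iter 4: u=1.318786  f(a)=+2.941e-08  f'(a)=-1.812e+00  a ← 45.645005 − (+2.941e-08/-1.812e+00) = 45.645005
iter 5: u=1.318786  f(a)=+0.000e+00  f'(a)=-1.812e+00  a ← 45.645005 − (+0.000e+00/-1.812e+00) = 45.645005
converged: |Δa| < 1e-12 after 5 iterations
sag = a·(cosh(S/(2a)) − 1) = 45.645005·(cosh(1.318786) − 1) = 45.789697
T_max/T_min = cosh(S/(2a)) = 2.003170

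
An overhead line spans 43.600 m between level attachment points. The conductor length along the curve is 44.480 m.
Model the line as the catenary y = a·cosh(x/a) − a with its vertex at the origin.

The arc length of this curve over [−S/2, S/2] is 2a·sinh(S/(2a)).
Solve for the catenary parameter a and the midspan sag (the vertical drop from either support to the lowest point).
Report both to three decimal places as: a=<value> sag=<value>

seed: a₀ = √(S³/(24(L−S))) = √(43.600³/(24·0.880)) = 62.644475
iter 1: u=0.347996  f(a)=+5.344e-03  f'(a)=-2.844e-02  a ← 62.644475 − (+5.344e-03/-2.844e-02) = 62.832395
iter 2: u=0.346955  f(a)=+2.414e-05  f'(a)=-2.818e-02  a ← 62.832395 − (+2.414e-05/-2.818e-02) = 62.833252
iter 3: u=0.346950  f(a)=+4.977e-10  f'(a)=-2.818e-02  a ← 62.833252 − (+4.977e-10/-2.818e-02) = 62.833252
iter 4: u=0.346950  f(a)=+0.000e+00  f'(a)=-2.818e-02  a ← 62.833252 − (+0.000e+00/-2.818e-02) = 62.833252
converged: |Δa| < 1e-12 after 4 iterations
sag = a·(cosh(S/(2a)) − 1) = 62.833252·(cosh(0.346950) − 1) = 3.819844
T_max/T_min = cosh(S/(2a)) = 1.060793

a=62.833 sag=3.820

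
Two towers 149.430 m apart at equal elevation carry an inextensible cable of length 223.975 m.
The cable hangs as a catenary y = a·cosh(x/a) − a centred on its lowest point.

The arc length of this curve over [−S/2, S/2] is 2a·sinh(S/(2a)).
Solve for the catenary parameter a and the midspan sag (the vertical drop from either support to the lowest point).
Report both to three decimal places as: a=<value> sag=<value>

seed: a₀ = √(S³/(24(L−S))) = √(149.430³/(24·74.545)) = 43.185884
iter 1: u=1.730079  f(a)=+1.199e+01  f'(a)=-4.602e+00  a ← 43.185884 − (+1.199e+01/-4.602e+00) = 45.790028
iter 2: u=1.631687  f(a)=+1.170e+00  f'(a)=-3.744e+00  a ← 45.790028 − (+1.170e+00/-3.744e+00) = 46.102426
iter 3: u=1.620631  f(a)=+1.380e-02  f'(a)=-3.656e+00  a ← 46.102426 − (+1.380e-02/-3.656e+00) = 46.106201
iter 4: u=1.620498  f(a)=+1.971e-06  f'(a)=-3.655e+00  a ← 46.106201 − (+1.971e-06/-3.655e+00) = 46.106201
iter 5: u=1.620498  f(a)=+5.684e-14  f'(a)=-3.655e+00  a ← 46.106201 − (+5.684e-14/-3.655e+00) = 46.106201
converged: |Δa| < 1e-12 after 5 iterations
sag = a·(cosh(S/(2a)) − 1) = 46.106201·(cosh(1.620498) − 1) = 75.001114
T_max/T_min = cosh(S/(2a)) = 2.626703

a=46.106 sag=75.001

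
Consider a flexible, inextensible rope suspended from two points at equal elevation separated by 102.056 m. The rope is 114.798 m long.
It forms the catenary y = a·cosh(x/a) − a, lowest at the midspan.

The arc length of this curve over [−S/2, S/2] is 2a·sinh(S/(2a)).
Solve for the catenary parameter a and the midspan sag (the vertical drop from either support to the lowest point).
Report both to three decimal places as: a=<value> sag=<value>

seed: a₀ = √(S³/(24(L−S))) = √(102.056³/(24·12.742)) = 58.956731
iter 1: u=0.865516  f(a)=+4.859e-01  f'(a)=-4.655e-01  a ← 58.956731 − (+4.859e-01/-4.655e-01) = 60.000461
iter 2: u=0.850460  f(a)=+1.320e-02  f'(a)=-4.405e-01  a ← 60.000461 − (+1.320e-02/-4.405e-01) = 60.030431
iter 3: u=0.850036  f(a)=+1.035e-05  f'(a)=-4.398e-01  a ← 60.030431 − (+1.035e-05/-4.398e-01) = 60.030455
iter 4: u=0.850035  f(a)=+6.381e-12  f'(a)=-4.398e-01  a ← 60.030455 − (+6.381e-12/-4.398e-01) = 60.030455
converged: |Δa| < 1e-12 after 4 iterations
sag = a·(cosh(S/(2a)) − 1) = 60.030455·(cosh(0.850035) − 1) = 23.025555
T_max/T_min = cosh(S/(2a)) = 1.383565

a=60.030 sag=23.026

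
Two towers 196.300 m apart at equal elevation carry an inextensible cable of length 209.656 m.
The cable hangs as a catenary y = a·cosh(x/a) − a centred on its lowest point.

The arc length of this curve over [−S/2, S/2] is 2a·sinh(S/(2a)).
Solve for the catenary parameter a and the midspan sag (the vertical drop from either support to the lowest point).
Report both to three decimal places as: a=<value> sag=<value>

seed: a₀ = √(S³/(24(L−S))) = √(196.300³/(24·13.356)) = 153.616060
iter 1: u=0.638931  f(a)=+2.753e-01  f'(a)=-1.811e-01  a ← 153.616060 − (+2.753e-01/-1.811e-01) = 155.136193
iter 2: u=0.632670  f(a)=+4.140e-03  f'(a)=-1.757e-01  a ← 155.136193 − (+4.140e-03/-1.757e-01) = 155.159756
iter 3: u=0.632574  f(a)=+9.678e-07  f'(a)=-1.756e-01  a ← 155.159756 − (+9.678e-07/-1.756e-01) = 155.159762
iter 4: u=0.632574  f(a)=+8.527e-14  f'(a)=-1.756e-01  a ← 155.159762 − (+8.527e-14/-1.756e-01) = 155.159762
converged: |Δa| < 1e-12 after 4 iterations
sag = a·(cosh(S/(2a)) − 1) = 155.159762·(cosh(0.632574) − 1) = 32.092638
T_max/T_min = cosh(S/(2a)) = 1.206836

a=155.160 sag=32.093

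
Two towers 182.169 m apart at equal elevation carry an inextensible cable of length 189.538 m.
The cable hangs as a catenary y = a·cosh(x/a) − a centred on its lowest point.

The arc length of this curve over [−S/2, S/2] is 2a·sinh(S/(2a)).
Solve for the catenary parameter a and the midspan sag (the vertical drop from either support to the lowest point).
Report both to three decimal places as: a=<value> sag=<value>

seed: a₀ = √(S³/(24(L−S))) = √(182.169³/(24·7.369)) = 184.885057
iter 1: u=0.492655  f(a)=+8.994e-02  f'(a)=-8.167e-02  a ← 184.885057 − (+8.994e-02/-8.167e-02) = 185.986428
iter 2: u=0.489737  f(a)=+8.101e-04  f'(a)=-8.020e-02  a ← 185.986428 − (+8.101e-04/-8.020e-02) = 185.996529
iter 3: u=0.489711  f(a)=+6.703e-08  f'(a)=-8.019e-02  a ← 185.996529 − (+6.703e-08/-8.019e-02) = 185.996530
iter 4: u=0.489711  f(a)=+0.000e+00  f'(a)=-8.019e-02  a ← 185.996530 − (+0.000e+00/-8.019e-02) = 185.996530
converged: |Δa| < 1e-12 after 4 iterations
sag = a·(cosh(S/(2a)) − 1) = 185.996530·(cosh(0.489711) − 1) = 22.751817
T_max/T_min = cosh(S/(2a)) = 1.122324

a=185.997 sag=22.752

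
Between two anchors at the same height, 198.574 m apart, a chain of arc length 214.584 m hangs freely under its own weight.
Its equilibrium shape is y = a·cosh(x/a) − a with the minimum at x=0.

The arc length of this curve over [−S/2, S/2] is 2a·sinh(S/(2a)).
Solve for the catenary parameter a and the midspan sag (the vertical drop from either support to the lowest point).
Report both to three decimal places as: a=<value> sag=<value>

seed: a₀ = √(S³/(24(L−S))) = √(198.574³/(24·16.010)) = 142.752029
iter 1: u=0.695521  f(a)=+3.917e-01  f'(a)=-2.353e-01  a ← 142.752029 − (+3.917e-01/-2.353e-01) = 144.416528
iter 2: u=0.687504  f(a)=+6.957e-03  f'(a)=-2.271e-01  a ← 144.416528 − (+6.957e-03/-2.271e-01) = 144.447168
iter 3: u=0.687359  f(a)=+2.282e-06  f'(a)=-2.269e-01  a ← 144.447168 − (+2.282e-06/-2.269e-01) = 144.447178
iter 4: u=0.687359  f(a)=+2.842e-13  f'(a)=-2.269e-01  a ← 144.447178 − (+2.842e-13/-2.269e-01) = 144.447178
converged: |Δa| < 1e-12 after 4 iterations
sag = a·(cosh(S/(2a)) − 1) = 144.447178·(cosh(0.687359) − 1) = 35.487700
T_max/T_min = cosh(S/(2a)) = 1.245679

a=144.447 sag=35.488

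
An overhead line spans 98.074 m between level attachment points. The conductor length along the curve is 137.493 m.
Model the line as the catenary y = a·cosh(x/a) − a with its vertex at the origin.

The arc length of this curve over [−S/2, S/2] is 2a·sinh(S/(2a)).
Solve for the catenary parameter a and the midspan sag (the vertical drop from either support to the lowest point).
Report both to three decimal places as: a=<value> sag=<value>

seed: a₀ = √(S³/(24(L−S))) = √(98.074³/(24·39.419)) = 31.577112
iter 1: u=1.552929  f(a)=+5.035e+00  f'(a)=-3.153e+00  a ← 31.577112 − (+5.035e+00/-3.153e+00) = 33.174116
iter 2: u=1.478170  f(a)=+4.072e-01  f'(a)=-2.662e+00  a ← 33.174116 − (+4.072e-01/-2.662e+00) = 33.327094
iter 3: u=1.471385  f(a)=+3.181e-03  f'(a)=-2.620e+00  a ← 33.327094 − (+3.181e-03/-2.620e+00) = 33.328308
iter 4: u=1.471332  f(a)=+1.974e-07  f'(a)=-2.620e+00  a ← 33.328308 − (+1.974e-07/-2.620e+00) = 33.328308
iter 5: u=1.471332  f(a)=-2.842e-14  f'(a)=-2.620e+00  a ← 33.328308 − (-2.842e-14/-2.620e+00) = 33.328308
converged: |Δa| < 1e-12 after 5 iterations
sag = a·(cosh(S/(2a)) − 1) = 33.328308·(cosh(1.471332) − 1) = 43.071021
T_max/T_min = cosh(S/(2a)) = 2.292325

a=33.328 sag=43.071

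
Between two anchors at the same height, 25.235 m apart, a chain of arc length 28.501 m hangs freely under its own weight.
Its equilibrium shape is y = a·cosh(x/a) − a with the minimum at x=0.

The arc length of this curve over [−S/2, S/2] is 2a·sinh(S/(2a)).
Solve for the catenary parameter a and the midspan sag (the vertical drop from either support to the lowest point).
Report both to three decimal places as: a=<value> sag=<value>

seed: a₀ = √(S³/(24(L−S))) = √(25.235³/(24·3.266)) = 14.318293
iter 1: u=0.881215  f(a)=+1.292e-01  f'(a)=-4.926e-01  a ← 14.318293 − (+1.292e-01/-4.926e-01) = 14.580521
iter 2: u=0.865367  f(a)=+3.634e-03  f'(a)=-4.653e-01  a ← 14.580521 − (+3.634e-03/-4.653e-01) = 14.588332
iter 3: u=0.864904  f(a)=+3.061e-06  f'(a)=-4.645e-01  a ← 14.588332 − (+3.061e-06/-4.645e-01) = 14.588339
iter 4: u=0.864903  f(a)=+2.178e-12  f'(a)=-4.645e-01  a ← 14.588339 − (+2.178e-12/-4.645e-01) = 14.588339
converged: |Δa| < 1e-12 after 4 iterations
sag = a·(cosh(S/(2a)) − 1) = 14.588339·(cosh(0.864903) − 1) = 5.805199
T_max/T_min = cosh(S/(2a)) = 1.397934

a=14.588 sag=5.805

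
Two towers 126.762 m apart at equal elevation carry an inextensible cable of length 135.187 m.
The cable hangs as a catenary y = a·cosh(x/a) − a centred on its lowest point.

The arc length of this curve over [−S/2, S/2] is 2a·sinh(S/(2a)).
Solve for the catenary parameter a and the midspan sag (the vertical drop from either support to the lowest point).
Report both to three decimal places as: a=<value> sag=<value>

a=101.353 sag=20.472

seed: a₀ = √(S³/(24(L−S))) = √(126.762³/(24·8.425)) = 100.367487
iter 1: u=0.631489  f(a)=+1.696e-01  f'(a)=-1.747e-01  a ← 100.367487 − (+1.696e-01/-1.747e-01) = 101.338378
iter 2: u=0.625439  f(a)=+2.492e-03  f'(a)=-1.696e-01  a ← 101.338378 − (+2.492e-03/-1.696e-01) = 101.353075
iter 3: u=0.625349  f(a)=+5.560e-07  f'(a)=-1.695e-01  a ← 101.353075 − (+5.560e-07/-1.695e-01) = 101.353078
iter 4: u=0.625349  f(a)=+0.000e+00  f'(a)=-1.695e-01  a ← 101.353078 − (+0.000e+00/-1.695e-01) = 101.353078
converged: |Δa| < 1e-12 after 4 iterations
sag = a·(cosh(S/(2a)) − 1) = 101.353078·(cosh(0.625349) − 1) = 20.471910
T_max/T_min = cosh(S/(2a)) = 1.201986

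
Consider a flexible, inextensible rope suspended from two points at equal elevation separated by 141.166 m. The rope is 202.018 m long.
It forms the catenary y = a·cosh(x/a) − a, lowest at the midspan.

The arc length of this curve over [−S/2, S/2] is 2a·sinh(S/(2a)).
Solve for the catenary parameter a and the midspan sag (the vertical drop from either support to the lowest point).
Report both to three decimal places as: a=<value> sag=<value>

seed: a₀ = √(S³/(24(L−S))) = √(141.166³/(24·60.852)) = 43.888639
iter 1: u=1.608229  f(a)=+8.372e+00  f'(a)=-3.560e+00  a ← 43.888639 − (+8.372e+00/-3.560e+00) = 46.240437
iter 2: u=1.526435  f(a)=+7.200e-01  f'(a)=-2.972e+00  a ← 46.240437 − (+7.200e-01/-2.972e+00) = 46.482740
iter 3: u=1.518478  f(a)=+6.433e-03  f'(a)=-2.919e+00  a ← 46.482740 − (+6.433e-03/-2.919e+00) = 46.484944
iter 4: u=1.518406  f(a)=+5.236e-07  f'(a)=-2.918e+00  a ← 46.484944 − (+5.236e-07/-2.918e+00) = 46.484944
iter 5: u=1.518406  f(a)=-2.842e-14  f'(a)=-2.918e+00  a ← 46.484944 − (-2.842e-14/-2.918e+00) = 46.484944
converged: |Δa| < 1e-12 after 5 iterations
sag = a·(cosh(S/(2a)) − 1) = 46.484944·(cosh(1.518406) − 1) = 64.707089
T_max/T_min = cosh(S/(2a)) = 2.392001

a=46.485 sag=64.707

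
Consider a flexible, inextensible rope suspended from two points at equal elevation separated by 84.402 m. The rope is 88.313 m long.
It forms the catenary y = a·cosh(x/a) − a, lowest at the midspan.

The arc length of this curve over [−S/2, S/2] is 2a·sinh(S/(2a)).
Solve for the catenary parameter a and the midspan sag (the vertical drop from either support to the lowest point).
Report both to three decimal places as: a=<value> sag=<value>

a=80.585 sag=11.305

seed: a₀ = √(S³/(24(L−S))) = √(84.402³/(24·3.911)) = 80.034932
iter 1: u=0.527282  f(a)=+5.473e-02  f'(a)=-1.005e-01  a ← 80.034932 − (+5.473e-02/-1.005e-01) = 80.579629
iter 2: u=0.523718  f(a)=+5.638e-04  f'(a)=-9.842e-02  a ← 80.579629 − (+5.638e-04/-9.842e-02) = 80.585357
iter 3: u=0.523681  f(a)=+6.120e-08  f'(a)=-9.839e-02  a ← 80.585357 − (+6.120e-08/-9.839e-02) = 80.585358
iter 4: u=0.523681  f(a)=+1.421e-14  f'(a)=-9.839e-02  a ← 80.585358 − (+1.421e-14/-9.839e-02) = 80.585358
converged: |Δa| < 1e-12 after 4 iterations
sag = a·(cosh(S/(2a)) − 1) = 80.585358·(cosh(0.523681) − 1) = 11.304774
T_max/T_min = cosh(S/(2a)) = 1.140283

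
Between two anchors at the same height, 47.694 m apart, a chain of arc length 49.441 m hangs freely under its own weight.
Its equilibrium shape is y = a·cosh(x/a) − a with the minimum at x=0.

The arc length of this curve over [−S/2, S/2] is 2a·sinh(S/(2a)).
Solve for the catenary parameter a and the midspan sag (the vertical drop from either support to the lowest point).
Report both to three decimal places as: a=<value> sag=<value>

a=51.145 sag=5.661

seed: a₀ = √(S³/(24(L−S))) = √(47.694³/(24·1.747)) = 50.867869
iter 1: u=0.468803  f(a)=+1.930e-02  f'(a)=-7.021e-02  a ← 50.867869 − (+1.930e-02/-7.021e-02) = 51.142736
iter 2: u=0.466283  f(a)=+1.575e-04  f'(a)=-6.907e-02  a ← 51.142736 − (+1.575e-04/-6.907e-02) = 51.145017
iter 3: u=0.466262  f(a)=+1.069e-08  f'(a)=-6.906e-02  a ← 51.145017 − (+1.069e-08/-6.906e-02) = 51.145017
iter 4: u=0.466262  f(a)=+7.105e-15  f'(a)=-6.906e-02  a ← 51.145017 − (+7.105e-15/-6.906e-02) = 51.145017
converged: |Δa| < 1e-12 after 4 iterations
sag = a·(cosh(S/(2a)) − 1) = 51.145017·(cosh(0.466262) − 1) = 5.660932
T_max/T_min = cosh(S/(2a)) = 1.110684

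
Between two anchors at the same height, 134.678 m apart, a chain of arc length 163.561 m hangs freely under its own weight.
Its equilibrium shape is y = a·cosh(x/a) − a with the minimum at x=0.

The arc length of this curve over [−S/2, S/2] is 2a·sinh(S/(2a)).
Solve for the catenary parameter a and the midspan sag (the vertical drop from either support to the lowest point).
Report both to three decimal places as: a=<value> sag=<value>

seed: a₀ = √(S³/(24(L−S))) = √(134.678³/(24·28.883)) = 59.363325
iter 1: u=1.134354  f(a)=+1.916e+00  f'(a)=-1.104e+00  a ← 59.363325 − (+1.916e+00/-1.104e+00) = 61.098730
iter 2: u=1.102134  f(a)=+8.724e-02  f'(a)=-1.006e+00  a ← 61.098730 − (+8.724e-02/-1.006e+00) = 61.185473
iter 3: u=1.100572  f(a)=+1.999e-04  f'(a)=-1.001e+00  a ← 61.185473 − (+1.999e-04/-1.001e+00) = 61.185672
iter 4: u=1.100568  f(a)=+1.055e-09  f'(a)=-1.001e+00  a ← 61.185672 − (+1.055e-09/-1.001e+00) = 61.185672
iter 5: u=1.100568  f(a)=+0.000e+00  f'(a)=-1.001e+00  a ← 61.185672 − (+0.000e+00/-1.001e+00) = 61.185672
converged: |Δa| < 1e-12 after 5 iterations
sag = a·(cosh(S/(2a)) − 1) = 61.185672·(cosh(1.100568) − 1) = 40.950201
T_max/T_min = cosh(S/(2a)) = 1.669278

a=61.186 sag=40.950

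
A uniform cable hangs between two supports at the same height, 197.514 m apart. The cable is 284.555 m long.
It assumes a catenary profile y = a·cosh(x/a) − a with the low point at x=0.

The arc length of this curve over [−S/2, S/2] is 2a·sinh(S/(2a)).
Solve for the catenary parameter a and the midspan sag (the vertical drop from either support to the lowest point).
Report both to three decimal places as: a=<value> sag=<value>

seed: a₀ = √(S³/(24(L−S))) = √(197.514³/(24·87.041)) = 60.733634
iter 1: u=1.626068  f(a)=+1.226e+01  f'(a)=-3.699e+00  a ← 60.733634 − (+1.226e+01/-3.699e+00) = 64.047411
iter 2: u=1.541936  f(a)=+1.075e+00  f'(a)=-3.077e+00  a ← 64.047411 − (+1.075e+00/-3.077e+00) = 64.396760
iter 3: u=1.533571  f(a)=+1.002e-02  f'(a)=-3.020e+00  a ← 64.396760 − (+1.002e-02/-3.020e+00) = 64.400077
iter 4: u=1.533492  f(a)=+8.879e-07  f'(a)=-3.019e+00  a ← 64.400077 − (+8.879e-07/-3.019e+00) = 64.400077
iter 5: u=1.533492  f(a)=+1.137e-13  f'(a)=-3.019e+00  a ← 64.400077 − (+1.137e-13/-3.019e+00) = 64.400077
converged: |Δa| < 1e-12 after 5 iterations
sag = a·(cosh(S/(2a)) − 1) = 64.400077·(cosh(1.533492) − 1) = 91.773726
T_max/T_min = cosh(S/(2a)) = 2.425056

a=64.400 sag=91.774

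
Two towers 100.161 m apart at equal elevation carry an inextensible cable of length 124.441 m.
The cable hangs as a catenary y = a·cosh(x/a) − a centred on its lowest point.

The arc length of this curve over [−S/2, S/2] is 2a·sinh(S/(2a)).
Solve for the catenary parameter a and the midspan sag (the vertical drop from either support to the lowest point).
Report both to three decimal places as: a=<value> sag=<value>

seed: a₀ = √(S³/(24(L−S))) = √(100.161³/(24·24.280)) = 41.525801
iter 1: u=1.206009  f(a)=+1.828e+00  f'(a)=-1.349e+00  a ← 41.525801 − (+1.828e+00/-1.349e+00) = 42.881409
iter 2: u=1.167884  f(a)=+9.334e-02  f'(a)=-1.214e+00  a ← 42.881409 − (+9.334e-02/-1.214e+00) = 42.958289
iter 3: u=1.165794  f(a)=+2.723e-04  f'(a)=-1.207e+00  a ← 42.958289 − (+2.723e-04/-1.207e+00) = 42.958514
iter 4: u=1.165788  f(a)=+2.332e-09  f'(a)=-1.207e+00  a ← 42.958514 − (+2.332e-09/-1.207e+00) = 42.958514
iter 5: u=1.165788  f(a)=+0.000e+00  f'(a)=-1.207e+00  a ← 42.958514 − (+0.000e+00/-1.207e+00) = 42.958514
converged: |Δa| < 1e-12 after 5 iterations
sag = a·(cosh(S/(2a)) − 1) = 42.958514·(cosh(1.165788) − 1) = 32.651171
T_max/T_min = cosh(S/(2a)) = 1.760063

a=42.959 sag=32.651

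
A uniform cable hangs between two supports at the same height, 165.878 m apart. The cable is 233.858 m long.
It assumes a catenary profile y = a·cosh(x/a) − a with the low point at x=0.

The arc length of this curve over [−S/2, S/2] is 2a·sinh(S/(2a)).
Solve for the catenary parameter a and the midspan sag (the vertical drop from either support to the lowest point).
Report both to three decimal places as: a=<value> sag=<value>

seed: a₀ = √(S³/(24(L−S))) = √(165.878³/(24·67.980)) = 52.891634
iter 1: u=1.568093  f(a)=+8.864e+00  f'(a)=-3.261e+00  a ← 52.891634 − (+8.864e+00/-3.261e+00) = 55.610132
iter 2: u=1.491437  f(a)=+7.293e-01  f'(a)=-2.744e+00  a ← 55.610132 − (+7.293e-01/-2.744e+00) = 55.875858
iter 3: u=1.484344  f(a)=+5.913e-03  f'(a)=-2.700e+00  a ← 55.875858 − (+5.913e-03/-2.700e+00) = 55.878048
iter 4: u=1.484286  f(a)=+3.958e-07  f'(a)=-2.700e+00  a ← 55.878048 − (+3.958e-07/-2.700e+00) = 55.878048
iter 5: u=1.484286  f(a)=+2.842e-14  f'(a)=-2.700e+00  a ← 55.878048 − (+2.842e-14/-2.700e+00) = 55.878048
converged: |Δa| < 1e-12 after 5 iterations
sag = a·(cosh(S/(2a)) − 1) = 55.878048·(cosh(1.484286) − 1) = 73.716502
T_max/T_min = cosh(S/(2a)) = 2.319239

a=55.878 sag=73.717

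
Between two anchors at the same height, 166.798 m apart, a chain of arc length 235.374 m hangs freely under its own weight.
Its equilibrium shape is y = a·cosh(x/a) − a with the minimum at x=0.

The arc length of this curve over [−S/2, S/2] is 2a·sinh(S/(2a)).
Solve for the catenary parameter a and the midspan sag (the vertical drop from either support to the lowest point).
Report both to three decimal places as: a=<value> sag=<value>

a=56.107 sag=74.270

seed: a₀ = √(S³/(24(L−S))) = √(166.798³/(24·68.576)) = 53.100005
iter 1: u=1.570602  f(a)=+8.972e+00  f'(a)=-3.279e+00  a ← 53.100005 − (+8.972e+00/-3.279e+00) = 55.836454
iter 2: u=1.493630  f(a)=+7.402e-01  f'(a)=-2.758e+00  a ← 55.836454 − (+7.402e-01/-2.758e+00) = 56.104826
iter 3: u=1.486485  f(a)=+6.039e-03  f'(a)=-2.713e+00  a ← 56.104826 − (+6.039e-03/-2.713e+00) = 56.107052
iter 4: u=1.486426  f(a)=+4.093e-07  f'(a)=-2.713e+00  a ← 56.107052 − (+4.093e-07/-2.713e+00) = 56.107052
iter 5: u=1.486426  f(a)=+2.842e-14  f'(a)=-2.713e+00  a ← 56.107052 − (+2.842e-14/-2.713e+00) = 56.107052
converged: |Δa| < 1e-12 after 5 iterations
sag = a·(cosh(S/(2a)) − 1) = 56.107052·(cosh(1.486426) − 1) = 74.270213
T_max/T_min = cosh(S/(2a)) = 2.323723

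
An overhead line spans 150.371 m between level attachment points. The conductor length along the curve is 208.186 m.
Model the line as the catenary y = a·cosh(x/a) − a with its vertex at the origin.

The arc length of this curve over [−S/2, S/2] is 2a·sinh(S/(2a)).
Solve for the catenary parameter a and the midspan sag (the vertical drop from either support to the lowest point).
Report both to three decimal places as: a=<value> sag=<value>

seed: a₀ = √(S³/(24(L−S))) = √(150.371³/(24·57.815)) = 49.501715
iter 1: u=1.518846  f(a)=+7.047e+00  f'(a)=-2.921e+00  a ← 49.501715 − (+7.047e+00/-2.921e+00) = 51.914149
iter 2: u=1.448266  f(a)=+5.479e-01  f'(a)=-2.483e+00  a ← 51.914149 − (+5.479e-01/-2.483e+00) = 52.134809
iter 3: u=1.442136  f(a)=+3.929e-03  f'(a)=-2.447e+00  a ← 52.134809 − (+3.929e-03/-2.447e+00) = 52.136414
iter 4: u=1.442092  f(a)=+2.053e-07  f'(a)=-2.447e+00  a ← 52.136414 − (+2.053e-07/-2.447e+00) = 52.136414
iter 5: u=1.442092  f(a)=+0.000e+00  f'(a)=-2.447e+00  a ← 52.136414 − (+0.000e+00/-2.447e+00) = 52.136414
converged: |Δa| < 1e-12 after 5 iterations
sag = a·(cosh(S/(2a)) − 1) = 52.136414·(cosh(1.442092) − 1) = 64.283336
T_max/T_min = cosh(S/(2a)) = 2.232983

a=52.136 sag=64.283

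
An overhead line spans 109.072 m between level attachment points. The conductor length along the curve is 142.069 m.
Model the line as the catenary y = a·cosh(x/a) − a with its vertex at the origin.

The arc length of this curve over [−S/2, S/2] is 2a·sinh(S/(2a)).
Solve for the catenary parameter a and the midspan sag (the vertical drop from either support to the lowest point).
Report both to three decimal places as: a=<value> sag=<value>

a=42.201 sag=40.424

seed: a₀ = √(S³/(24(L−S))) = √(109.072³/(24·32.997)) = 40.478747
iter 1: u=1.347275  f(a)=+3.127e+00  f'(a)=-1.946e+00  a ← 40.478747 − (+3.127e+00/-1.946e+00) = 42.085783
iter 2: u=1.295830  f(a)=+1.959e-01  f'(a)=-1.709e+00  a ← 42.085783 − (+1.959e-01/-1.709e+00) = 42.200387
iter 3: u=1.292310  f(a)=+8.821e-04  f'(a)=-1.694e+00  a ← 42.200387 − (+8.821e-04/-1.694e+00) = 42.200908
iter 4: u=1.292294  f(a)=+1.806e-08  f'(a)=-1.694e+00  a ← 42.200908 − (+1.806e-08/-1.694e+00) = 42.200908
iter 5: u=1.292294  f(a)=+2.842e-14  f'(a)=-1.694e+00  a ← 42.200908 − (+2.842e-14/-1.694e+00) = 42.200908
converged: |Δa| < 1e-12 after 5 iterations
sag = a·(cosh(S/(2a)) − 1) = 42.200908·(cosh(1.292294) − 1) = 40.423646
T_max/T_min = cosh(S/(2a)) = 1.957886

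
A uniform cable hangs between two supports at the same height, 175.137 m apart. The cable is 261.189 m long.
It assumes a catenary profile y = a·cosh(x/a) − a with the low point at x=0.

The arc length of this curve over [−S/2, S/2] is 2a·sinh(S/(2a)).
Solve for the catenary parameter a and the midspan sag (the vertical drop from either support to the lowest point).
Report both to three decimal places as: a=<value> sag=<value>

a=54.403 sag=87.070

seed: a₀ = √(S³/(24(L−S))) = √(175.137³/(24·86.052)) = 51.001242
iter 1: u=1.716988  f(a)=+1.361e+01  f'(a)=-4.480e+00  a ← 51.001242 − (+1.361e+01/-4.480e+00) = 54.039657
iter 2: u=1.620449  f(a)=+1.311e+00  f'(a)=-3.655e+00  a ← 54.039657 − (+1.311e+00/-3.655e+00) = 54.398427
iter 3: u=1.609762  f(a)=+1.503e-02  f'(a)=-3.572e+00  a ← 54.398427 − (+1.503e-02/-3.572e+00) = 54.402636
iter 4: u=1.609637  f(a)=+2.026e-06  f'(a)=-3.571e+00  a ← 54.402636 − (+2.026e-06/-3.571e+00) = 54.402636
iter 5: u=1.609637  f(a)=+1.137e-13  f'(a)=-3.571e+00  a ← 54.402636 − (+1.137e-13/-3.571e+00) = 54.402636
converged: |Δa| < 1e-12 after 5 iterations
sag = a·(cosh(S/(2a)) − 1) = 54.402636·(cosh(1.609637) − 1) = 87.070224
T_max/T_min = cosh(S/(2a)) = 2.600478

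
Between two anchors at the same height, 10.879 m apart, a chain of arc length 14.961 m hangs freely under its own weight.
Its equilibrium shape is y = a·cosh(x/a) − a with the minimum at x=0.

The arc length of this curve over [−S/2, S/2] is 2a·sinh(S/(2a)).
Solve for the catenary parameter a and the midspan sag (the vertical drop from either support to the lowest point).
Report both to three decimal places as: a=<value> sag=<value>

a=3.814 sag=4.583

seed: a₀ = √(S³/(24(L−S))) = √(10.879³/(24·4.082)) = 3.625278
iter 1: u=1.500437  f(a)=+4.849e-01  f'(a)=-2.801e+00  a ← 3.625278 − (+4.849e-01/-2.801e+00) = 3.798370
iter 2: u=1.432062  f(a)=+3.689e-02  f'(a)=-2.390e+00  a ← 3.798370 − (+3.689e-02/-2.390e+00) = 3.813805
iter 3: u=1.426266  f(a)=+2.524e-04  f'(a)=-2.357e+00  a ← 3.813805 − (+2.524e-04/-2.357e+00) = 3.813912
iter 4: u=1.426226  f(a)=+1.199e-08  f'(a)=-2.357e+00  a ← 3.813912 − (+1.199e-08/-2.357e+00) = 3.813912
iter 5: u=1.426226  f(a)=+1.776e-15  f'(a)=-2.357e+00  a ← 3.813912 − (+1.776e-15/-2.357e+00) = 3.813912
converged: |Δa| < 1e-12 after 5 iterations
sag = a·(cosh(S/(2a)) − 1) = 3.813912·(cosh(1.426226) − 1) = 4.582742
T_max/T_min = cosh(S/(2a)) = 2.201586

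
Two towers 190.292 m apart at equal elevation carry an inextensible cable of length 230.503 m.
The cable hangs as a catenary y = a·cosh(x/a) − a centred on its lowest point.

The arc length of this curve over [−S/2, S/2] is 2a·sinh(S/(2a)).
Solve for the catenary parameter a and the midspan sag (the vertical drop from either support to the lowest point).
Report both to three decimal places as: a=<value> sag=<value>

a=87.057 sag=57.379

seed: a₀ = √(S³/(24(L−S))) = √(190.292³/(24·40.211)) = 84.499227
iter 1: u=1.125998  f(a)=+2.627e+00  f'(a)=-1.078e+00  a ← 84.499227 − (+2.627e+00/-1.078e+00) = 86.936532
iter 2: u=1.094431  f(a)=+1.180e-01  f'(a)=-9.832e-01  a ← 86.936532 − (+1.180e-01/-9.832e-01) = 87.056518
iter 3: u=1.092922  f(a)=+2.626e-04  f'(a)=-9.788e-01  a ← 87.056518 − (+2.626e-04/-9.788e-01) = 87.056786
iter 4: u=1.092919  f(a)=+1.307e-09  f'(a)=-9.788e-01  a ← 87.056786 − (+1.307e-09/-9.788e-01) = 87.056786
iter 5: u=1.092919  f(a)=-2.842e-14  f'(a)=-9.788e-01  a ← 87.056786 − (-2.842e-14/-9.788e-01) = 87.056786
converged: |Δa| < 1e-12 after 5 iterations
sag = a·(cosh(S/(2a)) − 1) = 87.056786·(cosh(1.092919) − 1) = 57.379332
T_max/T_min = cosh(S/(2a)) = 1.659102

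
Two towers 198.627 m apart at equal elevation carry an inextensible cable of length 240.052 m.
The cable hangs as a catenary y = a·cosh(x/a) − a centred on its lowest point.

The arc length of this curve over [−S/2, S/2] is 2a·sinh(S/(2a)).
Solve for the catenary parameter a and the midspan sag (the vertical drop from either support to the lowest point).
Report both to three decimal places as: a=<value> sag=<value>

a=91.435 sag=59.451

seed: a₀ = √(S³/(24(L−S))) = √(198.627³/(24·41.425)) = 88.781105
iter 1: u=1.118633  f(a)=+2.670e+00  f'(a)=-1.055e+00  a ← 88.781105 − (+2.670e+00/-1.055e+00) = 91.311563
iter 2: u=1.087633  f(a)=+1.184e-01  f'(a)=-9.636e-01  a ← 91.311563 − (+1.184e-01/-9.636e-01) = 91.434463
iter 3: u=1.086171  f(a)=+2.568e-04  f'(a)=-9.594e-01  a ← 91.434463 − (+2.568e-04/-9.594e-01) = 91.434731
iter 4: u=1.086168  f(a)=+1.214e-09  f'(a)=-9.594e-01  a ← 91.434731 − (+1.214e-09/-9.594e-01) = 91.434731
iter 5: u=1.086168  f(a)=+5.684e-14  f'(a)=-9.594e-01  a ← 91.434731 − (+5.684e-14/-9.594e-01) = 91.434731
converged: |Δa| < 1e-12 after 5 iterations
sag = a·(cosh(S/(2a)) − 1) = 91.434731·(cosh(1.086168) − 1) = 59.451155
T_max/T_min = cosh(S/(2a)) = 1.650203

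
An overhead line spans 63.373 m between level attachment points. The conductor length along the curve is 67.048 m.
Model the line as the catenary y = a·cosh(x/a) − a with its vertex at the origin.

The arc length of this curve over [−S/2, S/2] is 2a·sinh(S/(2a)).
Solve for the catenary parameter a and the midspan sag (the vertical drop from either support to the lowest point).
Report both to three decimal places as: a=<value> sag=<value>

seed: a₀ = √(S³/(24(L−S))) = √(63.373³/(24·3.675)) = 53.718281
iter 1: u=0.589864  f(a)=+6.447e-02  f'(a)=-1.416e-01  a ← 53.718281 − (+6.447e-02/-1.416e-01) = 54.173406
iter 2: u=0.584909  f(a)=+8.285e-04  f'(a)=-1.380e-01  a ← 54.173406 − (+8.285e-04/-1.380e-01) = 54.179408
iter 3: u=0.584844  f(a)=+1.408e-07  f'(a)=-1.380e-01  a ← 54.179408 − (+1.408e-07/-1.380e-01) = 54.179409
iter 4: u=0.584844  f(a)=+0.000e+00  f'(a)=-1.380e-01  a ← 54.179409 − (+0.000e+00/-1.380e-01) = 54.179409
converged: |Δa| < 1e-12 after 4 iterations
sag = a·(cosh(S/(2a)) − 1) = 54.179409·(cosh(0.584844) − 1) = 9.532968
T_max/T_min = cosh(S/(2a)) = 1.175952

a=54.179 sag=9.533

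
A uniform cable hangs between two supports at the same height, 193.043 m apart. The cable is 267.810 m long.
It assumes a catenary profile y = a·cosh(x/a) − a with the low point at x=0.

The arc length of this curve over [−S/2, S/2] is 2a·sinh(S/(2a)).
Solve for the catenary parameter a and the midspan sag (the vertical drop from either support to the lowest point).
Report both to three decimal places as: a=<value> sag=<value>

seed: a₀ = √(S³/(24(L−S))) = √(193.043³/(24·74.767)) = 63.317023
iter 1: u=1.524416  f(a)=+9.184e+00  f'(a)=-2.958e+00  a ← 63.317023 − (+9.184e+00/-2.958e+00) = 66.421725
iter 2: u=1.453162  f(a)=+7.187e-01  f'(a)=-2.512e+00  a ← 66.421725 − (+7.187e-01/-2.512e+00) = 66.707877
iter 3: u=1.446928  f(a)=+5.227e-03  f'(a)=-2.475e+00  a ← 66.707877 − (+5.227e-03/-2.475e+00) = 66.709988
iter 4: u=1.446882  f(a)=+2.810e-07  f'(a)=-2.475e+00  a ← 66.709988 − (+2.810e-07/-2.475e+00) = 66.709989
iter 5: u=1.446882  f(a)=+5.684e-14  f'(a)=-2.475e+00  a ← 66.709989 − (+5.684e-14/-2.475e+00) = 66.709989
converged: |Δa| < 1e-12 after 5 iterations
sag = a·(cosh(S/(2a)) − 1) = 66.709989·(cosh(1.446882) − 1) = 82.892056
T_max/T_min = cosh(S/(2a)) = 2.242573

a=66.710 sag=82.892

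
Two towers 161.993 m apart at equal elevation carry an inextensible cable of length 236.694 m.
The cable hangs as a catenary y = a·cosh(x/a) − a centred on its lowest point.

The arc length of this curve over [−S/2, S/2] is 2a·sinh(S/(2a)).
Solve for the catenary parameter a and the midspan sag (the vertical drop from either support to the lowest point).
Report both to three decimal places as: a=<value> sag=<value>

seed: a₀ = √(S³/(24(L−S))) = √(161.993³/(24·74.701)) = 48.694010
iter 1: u=1.663377  f(a)=+1.104e+01  f'(a)=-4.005e+00  a ← 48.694010 − (+1.104e+01/-4.005e+00) = 51.450740
iter 2: u=1.574253  f(a)=+1.007e+00  f'(a)=-3.305e+00  a ← 51.450740 − (+1.007e+00/-3.305e+00) = 51.755427
iter 3: u=1.564986  f(a)=+1.023e-02  f'(a)=-3.238e+00  a ← 51.755427 − (+1.023e-02/-3.238e+00) = 51.758587
iter 4: u=1.564890  f(a)=+1.081e-06  f'(a)=-3.238e+00  a ← 51.758587 − (+1.081e-06/-3.238e+00) = 51.758588
iter 5: u=1.564890  f(a)=-8.527e-14  f'(a)=-3.238e+00  a ← 51.758588 − (-8.527e-14/-3.238e+00) = 51.758588
converged: |Δa| < 1e-12 after 5 iterations
sag = a·(cosh(S/(2a)) − 1) = 51.758588·(cosh(1.564890) − 1) = 77.411702
T_max/T_min = cosh(S/(2a)) = 2.495630

a=51.759 sag=77.412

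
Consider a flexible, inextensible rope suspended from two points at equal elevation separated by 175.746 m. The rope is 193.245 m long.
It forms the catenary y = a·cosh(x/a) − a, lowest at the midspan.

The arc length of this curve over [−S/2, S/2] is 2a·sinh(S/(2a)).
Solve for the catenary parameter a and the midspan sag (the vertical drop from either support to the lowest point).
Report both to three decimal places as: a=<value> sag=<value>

a=115.349 sag=35.121

seed: a₀ = √(S³/(24(L−S))) = √(175.746³/(24·17.499)) = 113.688343
iter 1: u=0.772929  f(a)=+5.302e-01  f'(a)=-3.266e-01  a ← 113.688343 − (+5.302e-01/-3.266e-01) = 115.311617
iter 2: u=0.762048  f(a)=+1.157e-02  f'(a)=-3.125e-01  a ← 115.311617 − (+1.157e-02/-3.125e-01) = 115.348637
iter 3: u=0.761804  f(a)=+5.781e-06  f'(a)=-3.122e-01  a ← 115.348637 − (+5.781e-06/-3.122e-01) = 115.348656
iter 4: u=0.761803  f(a)=+1.450e-12  f'(a)=-3.122e-01  a ← 115.348656 − (+1.450e-12/-3.122e-01) = 115.348656
converged: |Δa| < 1e-12 after 4 iterations
sag = a·(cosh(S/(2a)) − 1) = 115.348656·(cosh(0.761803) − 1) = 35.121341
T_max/T_min = cosh(S/(2a)) = 1.304480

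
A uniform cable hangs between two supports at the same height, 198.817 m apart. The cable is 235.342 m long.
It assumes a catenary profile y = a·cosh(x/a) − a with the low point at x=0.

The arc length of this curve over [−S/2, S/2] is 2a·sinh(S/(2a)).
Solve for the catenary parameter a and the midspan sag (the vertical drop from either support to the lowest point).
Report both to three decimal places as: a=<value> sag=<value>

seed: a₀ = √(S³/(24(L−S))) = √(198.817³/(24·36.525)) = 94.684642
iter 1: u=1.049890  f(a)=+2.067e+00  f'(a)=-8.600e-01  a ← 94.684642 − (+2.067e+00/-8.600e-01) = 97.087838
iter 2: u=1.023903  f(a)=+8.130e-02  f'(a)=-7.935e-01  a ← 97.087838 − (+8.130e-02/-7.935e-01) = 97.190290
iter 3: u=1.022823  f(a)=+1.372e-04  f'(a)=-7.908e-01  a ← 97.190290 − (+1.372e-04/-7.908e-01) = 97.190464
iter 4: u=1.022822  f(a)=+3.923e-10  f'(a)=-7.908e-01  a ← 97.190464 − (+3.923e-10/-7.908e-01) = 97.190464
iter 5: u=1.022822  f(a)=-2.842e-14  f'(a)=-7.908e-01  a ← 97.190464 − (-2.842e-14/-7.908e-01) = 97.190464
converged: |Δa| < 1e-12 after 5 iterations
sag = a·(cosh(S/(2a)) − 1) = 97.190464·(cosh(1.022822) − 1) = 55.428180
T_max/T_min = cosh(S/(2a)) = 1.570305

a=97.190 sag=55.428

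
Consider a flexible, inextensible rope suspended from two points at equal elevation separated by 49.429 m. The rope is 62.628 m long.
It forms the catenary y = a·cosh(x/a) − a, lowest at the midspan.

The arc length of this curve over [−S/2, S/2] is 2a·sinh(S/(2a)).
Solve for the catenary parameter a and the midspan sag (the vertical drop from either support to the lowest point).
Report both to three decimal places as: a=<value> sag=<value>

a=20.264 sag=17.035

seed: a₀ = √(S³/(24(L−S))) = √(49.429³/(24·13.199)) = 19.525250
iter 1: u=1.265771  f(a)=+1.099e+00  f'(a)=-1.581e+00  a ← 19.525250 − (+1.099e+00/-1.581e+00) = 20.219963
iter 2: u=1.222282  f(a)=+6.136e-02  f'(a)=-1.409e+00  a ← 20.219963 − (+6.136e-02/-1.409e+00) = 20.263502
iter 3: u=1.219656  f(a)=+2.164e-04  f'(a)=-1.399e+00  a ← 20.263502 − (+2.164e-04/-1.399e+00) = 20.263657
iter 4: u=1.219647  f(a)=+2.714e-09  f'(a)=-1.399e+00  a ← 20.263657 − (+2.714e-09/-1.399e+00) = 20.263657
iter 5: u=1.219647  f(a)=-7.105e-15  f'(a)=-1.399e+00  a ← 20.263657 − (-7.105e-15/-1.399e+00) = 20.263657
converged: |Δa| < 1e-12 after 5 iterations
sag = a·(cosh(S/(2a)) − 1) = 20.263657·(cosh(1.219647) − 1) = 17.034901
T_max/T_min = cosh(S/(2a)) = 1.840663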